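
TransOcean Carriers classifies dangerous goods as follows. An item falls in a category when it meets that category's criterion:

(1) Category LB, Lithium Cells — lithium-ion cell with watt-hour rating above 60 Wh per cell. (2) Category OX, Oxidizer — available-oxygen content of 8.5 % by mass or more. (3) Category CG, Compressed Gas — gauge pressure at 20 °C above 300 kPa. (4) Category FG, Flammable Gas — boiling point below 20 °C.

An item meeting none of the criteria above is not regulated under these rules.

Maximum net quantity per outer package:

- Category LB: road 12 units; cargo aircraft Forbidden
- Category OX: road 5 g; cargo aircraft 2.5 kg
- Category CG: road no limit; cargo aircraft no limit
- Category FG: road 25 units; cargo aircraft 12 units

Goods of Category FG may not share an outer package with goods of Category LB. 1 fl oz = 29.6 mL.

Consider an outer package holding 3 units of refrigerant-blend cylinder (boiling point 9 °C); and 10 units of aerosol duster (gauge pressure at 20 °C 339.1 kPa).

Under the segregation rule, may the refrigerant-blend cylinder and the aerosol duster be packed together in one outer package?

The refrigerant-blend cylinder has boiling point 9 °C, which is < 20 °C, so it is Category FG (Flammable Gas).
Aerosol duster: gauge pressure at 20 °C 339.1 kPa > 300 kPa → Category CG (Compressed Gas).
No segregation rule bars Category FG with Category CG.

Yes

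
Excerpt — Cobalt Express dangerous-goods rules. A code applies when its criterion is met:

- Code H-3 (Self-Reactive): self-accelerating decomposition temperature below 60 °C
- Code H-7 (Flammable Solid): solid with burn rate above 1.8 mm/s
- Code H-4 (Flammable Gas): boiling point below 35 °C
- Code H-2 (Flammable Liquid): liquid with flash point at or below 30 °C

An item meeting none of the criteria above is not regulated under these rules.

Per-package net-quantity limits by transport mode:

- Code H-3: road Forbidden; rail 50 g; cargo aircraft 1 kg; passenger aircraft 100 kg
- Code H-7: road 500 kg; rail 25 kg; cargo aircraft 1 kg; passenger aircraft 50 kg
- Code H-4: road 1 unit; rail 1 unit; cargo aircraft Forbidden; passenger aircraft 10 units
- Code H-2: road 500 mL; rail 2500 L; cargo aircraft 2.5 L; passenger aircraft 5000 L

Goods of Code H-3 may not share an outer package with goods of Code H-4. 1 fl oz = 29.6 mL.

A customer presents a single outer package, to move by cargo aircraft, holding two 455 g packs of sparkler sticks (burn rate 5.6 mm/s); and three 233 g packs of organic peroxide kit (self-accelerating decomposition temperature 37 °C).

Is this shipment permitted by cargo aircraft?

Yes

Burn rate 5.6 mm/s meets the Code H-7 criterion (Flammable Solid), so the sparkler sticks are Code H-7.
The organic peroxide kit has self-accelerating decomposition temperature 37 °C, which is < 60 °C, so it is Code H-3 (Self-Reactive).
Code H-3 quantity: three 233 g packs = 699 g.
699 g ≤ 1 kg (cargo aircraft limit, Code H-3) — within limit.
Code H-7 quantity: two 455 g packs = 910 g.
910 g ≤ 1 kg (cargo aircraft limit, Code H-7) — within limit.
The segregation rule (Code H-3 with Code H-4) does not apply to Code H-3 with Code H-7.
Every hazard code is within its cargo aircraft limit and no segregation rule is violated.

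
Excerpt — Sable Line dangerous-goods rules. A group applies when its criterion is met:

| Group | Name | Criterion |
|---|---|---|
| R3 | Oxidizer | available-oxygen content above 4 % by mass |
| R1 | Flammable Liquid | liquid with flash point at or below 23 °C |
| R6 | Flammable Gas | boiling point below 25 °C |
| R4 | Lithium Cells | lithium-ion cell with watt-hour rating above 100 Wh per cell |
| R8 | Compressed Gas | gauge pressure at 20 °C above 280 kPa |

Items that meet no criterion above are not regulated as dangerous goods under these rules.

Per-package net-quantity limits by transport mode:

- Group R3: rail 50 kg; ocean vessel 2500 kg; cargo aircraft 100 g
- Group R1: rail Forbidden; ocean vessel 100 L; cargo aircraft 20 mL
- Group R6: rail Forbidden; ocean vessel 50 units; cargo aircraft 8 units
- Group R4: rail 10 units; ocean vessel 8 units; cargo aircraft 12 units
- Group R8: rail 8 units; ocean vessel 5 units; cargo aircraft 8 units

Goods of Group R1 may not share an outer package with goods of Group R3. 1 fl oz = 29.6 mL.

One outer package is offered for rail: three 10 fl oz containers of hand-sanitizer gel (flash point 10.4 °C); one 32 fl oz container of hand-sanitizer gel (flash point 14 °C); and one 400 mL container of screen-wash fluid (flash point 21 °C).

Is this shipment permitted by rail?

No

Hand-sanitizer gel: flash point 10.4 °C ≤ 23 °C → Group R1 (Flammable Liquid).
Flash point 14 °C meets the Group R1 criterion (Flammable Liquid), so the hand-sanitizer gel is Group R1.
Flash point 21 °C meets the Group R1 criterion (Flammable Liquid), so the screen-wash fluid is Group R1.
Total Group R1: (three 10 fl oz containers = 888 mL) + (one 32 fl oz container = 947.2 mL) + 400 mL = 2235.2 mL.
Group R1 is Forbidden by rail.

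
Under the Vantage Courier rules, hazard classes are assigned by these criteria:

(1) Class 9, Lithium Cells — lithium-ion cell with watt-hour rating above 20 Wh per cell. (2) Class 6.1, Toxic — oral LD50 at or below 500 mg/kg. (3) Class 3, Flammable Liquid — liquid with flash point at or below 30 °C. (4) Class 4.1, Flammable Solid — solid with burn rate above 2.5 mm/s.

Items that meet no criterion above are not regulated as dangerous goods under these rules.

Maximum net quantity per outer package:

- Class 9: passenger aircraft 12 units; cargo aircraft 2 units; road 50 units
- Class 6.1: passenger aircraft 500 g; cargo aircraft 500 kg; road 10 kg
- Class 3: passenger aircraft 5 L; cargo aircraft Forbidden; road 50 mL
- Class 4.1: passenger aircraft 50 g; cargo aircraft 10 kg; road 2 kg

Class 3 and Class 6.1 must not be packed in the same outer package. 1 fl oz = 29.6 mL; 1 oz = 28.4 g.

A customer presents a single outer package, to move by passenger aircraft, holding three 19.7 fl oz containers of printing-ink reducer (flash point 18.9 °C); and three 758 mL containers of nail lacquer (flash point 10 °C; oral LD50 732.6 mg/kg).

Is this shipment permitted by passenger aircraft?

Yes

The printing-ink reducer has flash point 18.9 °C, which is ≤ 30 °C, so it is Class 3 (Flammable Liquid).
With flash point 10 °C (≤ 30 °C), the nail lacquer falls in Class 3.
Total Class 3: (three 19.7 fl oz containers = 1749.36 mL) + (three 758 mL containers = 2.274 L) = 4023.36 mL.
4023.36 mL ≤ 5 L (passenger aircraft limit, Class 3) — within limit.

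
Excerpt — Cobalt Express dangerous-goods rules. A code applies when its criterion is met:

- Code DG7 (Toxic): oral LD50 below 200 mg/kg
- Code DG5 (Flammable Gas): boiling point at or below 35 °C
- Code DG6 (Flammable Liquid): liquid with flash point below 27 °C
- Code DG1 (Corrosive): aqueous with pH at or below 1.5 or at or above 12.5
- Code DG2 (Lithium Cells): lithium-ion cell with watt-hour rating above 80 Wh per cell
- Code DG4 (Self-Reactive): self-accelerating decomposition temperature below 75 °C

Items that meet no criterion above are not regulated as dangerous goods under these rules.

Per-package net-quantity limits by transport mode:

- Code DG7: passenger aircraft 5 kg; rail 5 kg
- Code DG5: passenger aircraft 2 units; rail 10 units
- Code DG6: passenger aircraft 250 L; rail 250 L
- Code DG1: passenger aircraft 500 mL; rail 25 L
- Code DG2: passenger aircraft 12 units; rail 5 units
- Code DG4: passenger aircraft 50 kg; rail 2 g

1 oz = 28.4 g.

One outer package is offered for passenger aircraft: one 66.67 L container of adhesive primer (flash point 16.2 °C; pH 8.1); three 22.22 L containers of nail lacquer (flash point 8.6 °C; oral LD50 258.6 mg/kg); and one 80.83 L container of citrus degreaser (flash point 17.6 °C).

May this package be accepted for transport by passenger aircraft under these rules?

With flash point 16.2 °C (< 27 °C), the adhesive primer falls in Code DG6.
Flash point 8.6 °C meets the Code DG6 criterion (Flammable Liquid), so the nail lacquer is Code DG6.
Flash point 17.6 °C meets the Code DG6 criterion (Flammable Liquid), so the citrus degreaser is Code DG6.
Total Code DG6: 66.67 L + (three 22.22 L containers = 66.66 L) + 80.83 L = 214.16 L.
That is within the Code DG6 passenger aircraft limit of 250 L.

Yes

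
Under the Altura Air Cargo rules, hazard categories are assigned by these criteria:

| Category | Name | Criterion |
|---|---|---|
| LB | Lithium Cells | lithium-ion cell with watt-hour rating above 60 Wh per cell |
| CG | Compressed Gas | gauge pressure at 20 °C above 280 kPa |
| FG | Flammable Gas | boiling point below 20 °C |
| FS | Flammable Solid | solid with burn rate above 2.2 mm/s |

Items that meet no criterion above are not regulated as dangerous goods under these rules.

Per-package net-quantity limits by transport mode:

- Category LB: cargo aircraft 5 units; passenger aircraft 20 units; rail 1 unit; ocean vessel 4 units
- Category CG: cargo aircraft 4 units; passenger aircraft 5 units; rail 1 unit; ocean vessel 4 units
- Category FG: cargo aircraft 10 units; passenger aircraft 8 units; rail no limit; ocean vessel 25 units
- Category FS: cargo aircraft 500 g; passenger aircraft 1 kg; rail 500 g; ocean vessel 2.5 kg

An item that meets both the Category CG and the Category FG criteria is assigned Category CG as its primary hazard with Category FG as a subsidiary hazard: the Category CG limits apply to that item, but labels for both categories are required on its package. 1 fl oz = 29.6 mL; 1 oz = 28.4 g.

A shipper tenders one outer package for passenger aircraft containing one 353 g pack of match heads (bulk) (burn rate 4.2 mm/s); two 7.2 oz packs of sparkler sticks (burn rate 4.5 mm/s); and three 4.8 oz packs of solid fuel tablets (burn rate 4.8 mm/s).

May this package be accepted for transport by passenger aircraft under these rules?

No

With burn rate 4.2 mm/s (> 2.2 mm/s), the match heads (bulk) fall in Category FS.
Sparkler sticks: burn rate 4.5 mm/s > 2.2 mm/s → Category FS (Flammable Solid).
Burn rate 4.8 mm/s meets the Category FS criterion (Flammable Solid), so the solid fuel tablets are Category FS.
Total Category FS: 353 g + (two 7.2 oz packs = 408.96 g) + (three 4.8 oz packs = 408.96 g) = 1170.92 g.
That exceeds the Category FS passenger aircraft limit of 1 kg.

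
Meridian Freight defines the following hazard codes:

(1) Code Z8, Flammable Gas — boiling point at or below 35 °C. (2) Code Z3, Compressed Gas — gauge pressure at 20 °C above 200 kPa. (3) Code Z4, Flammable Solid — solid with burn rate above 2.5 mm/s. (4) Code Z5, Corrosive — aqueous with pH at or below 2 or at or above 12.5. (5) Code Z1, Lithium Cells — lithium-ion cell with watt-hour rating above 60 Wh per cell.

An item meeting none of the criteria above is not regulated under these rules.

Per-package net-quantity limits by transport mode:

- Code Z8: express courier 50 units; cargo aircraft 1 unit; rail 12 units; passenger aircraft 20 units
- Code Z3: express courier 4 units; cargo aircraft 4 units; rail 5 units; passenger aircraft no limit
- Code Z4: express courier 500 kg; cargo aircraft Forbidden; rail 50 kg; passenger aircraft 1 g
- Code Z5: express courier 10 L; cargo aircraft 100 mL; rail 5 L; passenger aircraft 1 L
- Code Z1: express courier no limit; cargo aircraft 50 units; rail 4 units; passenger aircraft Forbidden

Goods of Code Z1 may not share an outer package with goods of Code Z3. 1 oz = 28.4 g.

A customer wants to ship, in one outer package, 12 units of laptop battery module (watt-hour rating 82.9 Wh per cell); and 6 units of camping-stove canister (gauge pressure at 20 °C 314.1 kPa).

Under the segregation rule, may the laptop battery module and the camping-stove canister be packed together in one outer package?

No

With watt-hour rating 82.9 Wh per cell (> 60 Wh per cell), the laptop battery module falls in Code Z1.
The camping-stove canister has gauge pressure at 20 °C 314.1 kPa, which is > 200 kPa, so it is Code Z3 (Compressed Gas).
Code Z1 and Code Z3 may not share an outer package.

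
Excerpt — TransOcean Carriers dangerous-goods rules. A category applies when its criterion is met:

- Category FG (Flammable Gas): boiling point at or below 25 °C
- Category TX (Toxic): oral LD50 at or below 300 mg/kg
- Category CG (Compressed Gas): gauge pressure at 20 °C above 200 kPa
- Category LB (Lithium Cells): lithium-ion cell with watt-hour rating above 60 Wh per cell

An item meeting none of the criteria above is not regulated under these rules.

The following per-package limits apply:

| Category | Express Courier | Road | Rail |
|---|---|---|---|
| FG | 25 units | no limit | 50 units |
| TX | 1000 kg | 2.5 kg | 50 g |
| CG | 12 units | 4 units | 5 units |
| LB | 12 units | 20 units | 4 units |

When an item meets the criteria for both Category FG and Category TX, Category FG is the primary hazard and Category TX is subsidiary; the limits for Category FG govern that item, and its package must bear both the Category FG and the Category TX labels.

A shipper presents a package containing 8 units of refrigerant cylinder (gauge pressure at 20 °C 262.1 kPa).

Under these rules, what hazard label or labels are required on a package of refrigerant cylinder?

Category CG

Gauge pressure at 20 °C 262.1 kPa meets the Category CG criterion (Compressed Gas), so the refrigerant cylinder is Category CG.
Only the Category CG label is required.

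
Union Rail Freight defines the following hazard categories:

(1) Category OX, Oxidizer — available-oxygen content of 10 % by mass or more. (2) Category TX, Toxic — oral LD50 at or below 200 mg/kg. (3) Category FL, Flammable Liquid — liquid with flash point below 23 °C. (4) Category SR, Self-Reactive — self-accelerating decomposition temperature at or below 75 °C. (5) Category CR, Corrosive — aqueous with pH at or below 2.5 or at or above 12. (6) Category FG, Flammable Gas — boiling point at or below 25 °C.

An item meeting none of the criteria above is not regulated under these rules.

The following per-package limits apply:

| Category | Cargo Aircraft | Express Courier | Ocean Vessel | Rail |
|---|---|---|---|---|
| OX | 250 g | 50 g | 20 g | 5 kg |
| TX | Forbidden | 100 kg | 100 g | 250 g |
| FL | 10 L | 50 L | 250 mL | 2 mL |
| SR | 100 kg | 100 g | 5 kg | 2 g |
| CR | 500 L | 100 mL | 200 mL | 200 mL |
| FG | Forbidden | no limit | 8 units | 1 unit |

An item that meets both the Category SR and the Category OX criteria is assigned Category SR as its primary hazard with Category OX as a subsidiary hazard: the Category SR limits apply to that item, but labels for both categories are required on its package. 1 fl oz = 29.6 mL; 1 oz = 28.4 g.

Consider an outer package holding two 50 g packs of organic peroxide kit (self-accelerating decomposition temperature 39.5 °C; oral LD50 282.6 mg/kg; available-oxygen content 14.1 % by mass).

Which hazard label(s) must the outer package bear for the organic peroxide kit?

With self-accelerating decomposition temperature 39.5 °C (≤ 75 °C), the organic peroxide kit falls in Category SR.
The organic peroxide kit has available-oxygen content 14.1 % by mass, which is ≥ 10 % by mass, so it is Category OX (Oxidizer).
By the precedence rule Category SR is primary and Category OX is subsidiary, and that rule requires both labels on the package.

Category OX and SR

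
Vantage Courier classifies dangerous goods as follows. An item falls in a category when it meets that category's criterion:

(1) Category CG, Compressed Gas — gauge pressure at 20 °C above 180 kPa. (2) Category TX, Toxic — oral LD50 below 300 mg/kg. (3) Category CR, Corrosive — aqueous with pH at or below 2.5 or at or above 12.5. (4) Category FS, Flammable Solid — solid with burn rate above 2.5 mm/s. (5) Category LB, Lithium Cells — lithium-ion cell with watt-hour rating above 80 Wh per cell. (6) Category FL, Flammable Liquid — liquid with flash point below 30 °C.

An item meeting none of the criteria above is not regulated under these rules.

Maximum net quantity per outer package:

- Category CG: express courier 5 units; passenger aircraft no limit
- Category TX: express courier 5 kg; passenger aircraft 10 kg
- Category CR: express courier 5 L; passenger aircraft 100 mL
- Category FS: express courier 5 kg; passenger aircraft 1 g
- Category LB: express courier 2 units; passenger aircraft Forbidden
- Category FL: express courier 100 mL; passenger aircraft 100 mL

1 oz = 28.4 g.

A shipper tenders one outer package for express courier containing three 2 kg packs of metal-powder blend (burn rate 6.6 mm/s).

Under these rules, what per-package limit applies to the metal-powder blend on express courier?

5 kg

The metal-powder blend has burn rate 6.6 mm/s, which is > 2.5 mm/s, so it is Category FS (Flammable Solid).
The express courier limit for Category FS is 5 kg.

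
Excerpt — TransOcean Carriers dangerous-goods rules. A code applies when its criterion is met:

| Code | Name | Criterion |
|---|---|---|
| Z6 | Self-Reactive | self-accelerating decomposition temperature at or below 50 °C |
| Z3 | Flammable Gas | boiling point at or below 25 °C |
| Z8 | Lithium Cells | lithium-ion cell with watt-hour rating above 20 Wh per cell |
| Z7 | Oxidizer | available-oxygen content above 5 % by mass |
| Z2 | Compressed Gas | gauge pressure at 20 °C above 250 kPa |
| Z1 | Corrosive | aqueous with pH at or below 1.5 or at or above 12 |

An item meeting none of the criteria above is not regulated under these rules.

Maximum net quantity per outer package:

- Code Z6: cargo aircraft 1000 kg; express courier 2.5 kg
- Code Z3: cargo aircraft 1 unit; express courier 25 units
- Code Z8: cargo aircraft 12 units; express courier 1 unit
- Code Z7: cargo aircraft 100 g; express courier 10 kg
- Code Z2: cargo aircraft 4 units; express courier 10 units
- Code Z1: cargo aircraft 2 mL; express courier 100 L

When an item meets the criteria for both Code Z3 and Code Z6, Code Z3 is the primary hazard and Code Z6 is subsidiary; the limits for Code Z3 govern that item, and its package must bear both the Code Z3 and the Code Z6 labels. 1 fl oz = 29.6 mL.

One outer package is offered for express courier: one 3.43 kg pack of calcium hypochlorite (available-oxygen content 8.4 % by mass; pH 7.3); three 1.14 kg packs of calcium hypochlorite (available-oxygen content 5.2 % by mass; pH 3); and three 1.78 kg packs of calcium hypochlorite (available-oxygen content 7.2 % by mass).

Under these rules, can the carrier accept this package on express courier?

No

With available-oxygen content 8.4 % by mass (> 5 % by mass), the calcium hypochlorite falls in Code Z7.
Calcium hypochlorite: available-oxygen content 5.2 % by mass > 5 % by mass → Code Z7 (Oxidizer).
Available-oxygen content 7.2 % by mass meets the Code Z7 criterion (Oxidizer), so the calcium hypochlorite is Code Z7.
Code Z7 net quantity: 3.43 kg + (three 1.14 kg packs = 3.42 kg) + (three 1.78 kg packs = 5.34 kg) = 12.19 kg.
12.19 kg > 10 kg (express courier limit, Code Z7) — over the limit.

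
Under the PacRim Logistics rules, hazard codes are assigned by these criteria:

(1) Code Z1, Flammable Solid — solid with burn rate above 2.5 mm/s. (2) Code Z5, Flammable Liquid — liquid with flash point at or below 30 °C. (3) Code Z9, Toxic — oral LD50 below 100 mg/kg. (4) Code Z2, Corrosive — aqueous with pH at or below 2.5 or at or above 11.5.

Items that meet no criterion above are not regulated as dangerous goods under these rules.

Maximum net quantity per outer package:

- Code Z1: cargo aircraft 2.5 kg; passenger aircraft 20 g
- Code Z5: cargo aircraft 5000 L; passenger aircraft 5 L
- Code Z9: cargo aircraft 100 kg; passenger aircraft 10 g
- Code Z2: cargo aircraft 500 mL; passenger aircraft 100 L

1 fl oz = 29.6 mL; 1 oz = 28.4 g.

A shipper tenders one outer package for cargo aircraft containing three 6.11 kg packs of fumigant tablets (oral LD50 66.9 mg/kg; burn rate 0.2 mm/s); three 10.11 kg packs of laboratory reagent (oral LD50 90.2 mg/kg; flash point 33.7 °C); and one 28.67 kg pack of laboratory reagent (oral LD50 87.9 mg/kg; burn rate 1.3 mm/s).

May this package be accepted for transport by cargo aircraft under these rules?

Yes

Fumigant tablets: oral LD50 66.9 mg/kg < 100 mg/kg → Code Z9 (Toxic).
Laboratory reagent: oral LD50 90.2 mg/kg < 100 mg/kg → Code Z9 (Toxic).
The laboratory reagent has oral LD50 87.9 mg/kg, which is < 100 mg/kg, so it is Code Z9 (Toxic).
Code Z9 net quantity: (three 6.11 kg packs = 18.33 kg) + (three 10.11 kg packs = 30.33 kg) + 28.67 kg = 77.33 kg.
77.33 kg ≤ 100 kg (cargo aircraft limit, Code Z9) — within limit.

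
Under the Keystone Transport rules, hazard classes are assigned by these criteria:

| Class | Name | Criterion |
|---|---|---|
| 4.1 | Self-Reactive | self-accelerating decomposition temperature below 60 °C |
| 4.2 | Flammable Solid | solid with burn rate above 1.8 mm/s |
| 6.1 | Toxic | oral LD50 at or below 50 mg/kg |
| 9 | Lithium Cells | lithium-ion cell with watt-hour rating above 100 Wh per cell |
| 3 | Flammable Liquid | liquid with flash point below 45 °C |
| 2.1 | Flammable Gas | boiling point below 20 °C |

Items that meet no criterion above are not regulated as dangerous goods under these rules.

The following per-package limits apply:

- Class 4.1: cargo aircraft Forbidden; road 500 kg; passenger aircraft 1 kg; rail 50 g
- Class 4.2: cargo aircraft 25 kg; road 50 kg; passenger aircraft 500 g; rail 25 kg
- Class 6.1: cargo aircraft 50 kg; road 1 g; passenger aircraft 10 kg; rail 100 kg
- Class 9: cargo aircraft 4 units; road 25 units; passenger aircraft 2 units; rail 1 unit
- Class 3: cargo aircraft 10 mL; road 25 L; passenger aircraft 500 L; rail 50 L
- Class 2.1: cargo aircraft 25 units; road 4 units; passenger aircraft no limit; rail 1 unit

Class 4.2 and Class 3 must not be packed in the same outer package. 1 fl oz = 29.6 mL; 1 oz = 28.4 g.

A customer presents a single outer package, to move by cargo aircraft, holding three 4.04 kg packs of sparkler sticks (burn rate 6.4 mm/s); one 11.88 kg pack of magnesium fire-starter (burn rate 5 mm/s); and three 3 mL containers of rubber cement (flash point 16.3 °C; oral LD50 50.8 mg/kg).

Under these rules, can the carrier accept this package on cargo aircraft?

No

Sparkler sticks: burn rate 6.4 mm/s > 1.8 mm/s → Class 4.2 (Flammable Solid).
Magnesium fire-starter: burn rate 5 mm/s > 1.8 mm/s → Class 4.2 (Flammable Solid).
Flash point 16.3 °C meets the Class 3 criterion (Flammable Liquid), so the rubber cement is Class 3.
Class 4.2 net quantity: (three 4.04 kg packs = 12.12 kg) + 11.88 kg = 24 kg.
24 kg ≤ 25 kg (cargo aircraft limit, Class 4.2) — within limit.
Class 3 quantity: three 3 mL containers = 9 mL.
9 mL is within the cargo aircraft limit of 10 mL for Class 3.
Class 4.2 and Class 3 may not share an outer package.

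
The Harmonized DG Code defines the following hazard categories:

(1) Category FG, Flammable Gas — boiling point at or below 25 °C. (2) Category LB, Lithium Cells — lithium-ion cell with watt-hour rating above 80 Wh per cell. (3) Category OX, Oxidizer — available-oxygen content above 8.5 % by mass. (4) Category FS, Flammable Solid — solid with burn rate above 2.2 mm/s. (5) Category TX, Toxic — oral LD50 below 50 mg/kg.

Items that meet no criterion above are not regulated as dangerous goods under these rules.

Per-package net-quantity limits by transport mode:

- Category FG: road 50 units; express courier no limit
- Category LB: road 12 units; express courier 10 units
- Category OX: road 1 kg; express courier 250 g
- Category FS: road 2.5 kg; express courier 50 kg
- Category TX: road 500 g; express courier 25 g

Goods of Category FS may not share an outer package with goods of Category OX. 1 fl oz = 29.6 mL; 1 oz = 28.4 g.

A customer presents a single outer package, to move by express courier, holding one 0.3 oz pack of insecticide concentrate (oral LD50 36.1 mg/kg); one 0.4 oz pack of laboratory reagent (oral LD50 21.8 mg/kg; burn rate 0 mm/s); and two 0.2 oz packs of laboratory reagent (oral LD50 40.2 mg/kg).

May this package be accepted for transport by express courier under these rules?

No

With oral LD50 36.1 mg/kg (< 50 mg/kg), the insecticide concentrate falls in Category TX.
Oral LD50 21.8 mg/kg meets the Category TX criterion (Toxic), so the laboratory reagent is Category TX.
With oral LD50 40.2 mg/kg (< 50 mg/kg), the laboratory reagent falls in Category TX.
Category TX net quantity: (one 0.3 oz pack = 8.52 g) + (one 0.4 oz pack = 11.36 g) + (two 0.2 oz packs = 11.36 g) = 31.24 g.
That exceeds the Category TX express courier limit of 25 g.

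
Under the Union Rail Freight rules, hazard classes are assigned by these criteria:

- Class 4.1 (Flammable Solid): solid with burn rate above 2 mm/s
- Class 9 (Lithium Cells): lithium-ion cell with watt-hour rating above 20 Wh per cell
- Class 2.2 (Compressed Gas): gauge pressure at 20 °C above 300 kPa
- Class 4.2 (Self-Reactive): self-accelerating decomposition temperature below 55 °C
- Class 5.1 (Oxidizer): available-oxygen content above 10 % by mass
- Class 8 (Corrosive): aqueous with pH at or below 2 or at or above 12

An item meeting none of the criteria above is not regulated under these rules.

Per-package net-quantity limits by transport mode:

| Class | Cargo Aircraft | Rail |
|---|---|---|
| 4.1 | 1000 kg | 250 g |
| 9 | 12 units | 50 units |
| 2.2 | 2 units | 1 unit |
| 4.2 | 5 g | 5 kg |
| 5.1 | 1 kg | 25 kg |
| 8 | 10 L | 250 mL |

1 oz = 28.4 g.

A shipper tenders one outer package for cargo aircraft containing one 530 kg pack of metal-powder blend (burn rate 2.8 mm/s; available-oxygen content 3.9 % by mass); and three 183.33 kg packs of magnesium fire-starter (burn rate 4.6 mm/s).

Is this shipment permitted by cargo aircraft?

Metal-powder blend: burn rate 2.8 mm/s > 2 mm/s → Class 4.1 (Flammable Solid).
Burn rate 4.6 mm/s meets the Class 4.1 criterion (Flammable Solid), so the magnesium fire-starter is Class 4.1.
Class 4.1 net quantity: 530 kg + (three 183.33 kg packs = 549.99 kg) = 1079.99 kg.
1079.99 kg > 1000 kg (cargo aircraft limit, Class 4.1) — over the limit.

No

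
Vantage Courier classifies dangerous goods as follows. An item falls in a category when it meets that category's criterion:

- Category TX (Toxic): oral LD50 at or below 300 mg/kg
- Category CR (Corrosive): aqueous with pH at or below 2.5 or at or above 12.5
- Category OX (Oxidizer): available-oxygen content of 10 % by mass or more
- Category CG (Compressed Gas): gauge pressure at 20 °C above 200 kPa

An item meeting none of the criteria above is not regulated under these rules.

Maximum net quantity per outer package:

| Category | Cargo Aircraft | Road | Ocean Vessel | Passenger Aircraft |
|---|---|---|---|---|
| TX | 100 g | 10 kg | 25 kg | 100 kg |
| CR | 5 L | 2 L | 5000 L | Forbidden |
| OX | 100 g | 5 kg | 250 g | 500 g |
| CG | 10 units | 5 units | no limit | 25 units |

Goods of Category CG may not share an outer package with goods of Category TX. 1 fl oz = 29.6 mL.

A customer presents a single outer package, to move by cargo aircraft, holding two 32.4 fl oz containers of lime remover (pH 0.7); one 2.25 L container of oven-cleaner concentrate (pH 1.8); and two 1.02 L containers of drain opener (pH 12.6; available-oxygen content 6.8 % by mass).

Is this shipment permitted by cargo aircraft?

No

The lime remover has pH 0.7, which is ≤ 2.5, so it is Category CR (Corrosive).
With pH 1.8 (≤ 2.5), the oven-cleaner concentrate falls in Category CR.
pH 12.6 meets the Category CR criterion (Corrosive), so the drain opener is Category CR.
Category CR net quantity: (two 32.4 fl oz containers = 1918.08 mL) + 2.25 L + (two 1.02 L containers = 2.04 L) = 6208.08 mL.
6208.08 mL exceeds the cargo aircraft limit of 5 L for Category CR.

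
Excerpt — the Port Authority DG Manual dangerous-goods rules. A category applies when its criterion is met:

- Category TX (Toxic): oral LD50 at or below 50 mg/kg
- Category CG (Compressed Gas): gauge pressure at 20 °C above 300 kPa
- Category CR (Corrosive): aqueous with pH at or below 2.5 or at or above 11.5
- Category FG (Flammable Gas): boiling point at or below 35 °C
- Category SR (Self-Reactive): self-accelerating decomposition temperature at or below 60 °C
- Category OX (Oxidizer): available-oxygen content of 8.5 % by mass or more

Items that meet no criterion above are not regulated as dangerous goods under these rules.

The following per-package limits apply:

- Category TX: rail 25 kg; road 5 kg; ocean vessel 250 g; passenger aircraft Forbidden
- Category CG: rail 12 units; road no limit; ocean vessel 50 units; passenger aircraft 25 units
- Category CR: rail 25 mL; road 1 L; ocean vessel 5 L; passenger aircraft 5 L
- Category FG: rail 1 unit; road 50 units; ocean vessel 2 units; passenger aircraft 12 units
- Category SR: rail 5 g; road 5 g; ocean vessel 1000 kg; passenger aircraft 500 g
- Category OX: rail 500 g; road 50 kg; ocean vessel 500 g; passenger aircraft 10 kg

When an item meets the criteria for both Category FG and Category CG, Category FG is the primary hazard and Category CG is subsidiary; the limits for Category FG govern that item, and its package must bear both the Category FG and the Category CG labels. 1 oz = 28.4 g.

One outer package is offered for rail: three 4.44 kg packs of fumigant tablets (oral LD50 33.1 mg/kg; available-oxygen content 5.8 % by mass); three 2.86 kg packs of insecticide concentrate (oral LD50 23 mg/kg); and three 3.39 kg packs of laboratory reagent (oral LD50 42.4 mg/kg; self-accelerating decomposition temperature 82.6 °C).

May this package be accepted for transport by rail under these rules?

No

With oral LD50 33.1 mg/kg (≤ 50 mg/kg), the fumigant tablets fall in Category TX.
Insecticide concentrate: oral LD50 23 mg/kg ≤ 50 mg/kg → Category TX (Toxic).
Laboratory reagent: oral LD50 42.4 mg/kg ≤ 50 mg/kg → Category TX (Toxic).
Total Category TX: (three 4.44 kg packs = 13.32 kg) + (three 2.86 kg packs = 8.58 kg) + (three 3.39 kg packs = 10.17 kg) = 32.07 kg.
32.07 kg exceeds the rail limit of 25 kg for Category TX.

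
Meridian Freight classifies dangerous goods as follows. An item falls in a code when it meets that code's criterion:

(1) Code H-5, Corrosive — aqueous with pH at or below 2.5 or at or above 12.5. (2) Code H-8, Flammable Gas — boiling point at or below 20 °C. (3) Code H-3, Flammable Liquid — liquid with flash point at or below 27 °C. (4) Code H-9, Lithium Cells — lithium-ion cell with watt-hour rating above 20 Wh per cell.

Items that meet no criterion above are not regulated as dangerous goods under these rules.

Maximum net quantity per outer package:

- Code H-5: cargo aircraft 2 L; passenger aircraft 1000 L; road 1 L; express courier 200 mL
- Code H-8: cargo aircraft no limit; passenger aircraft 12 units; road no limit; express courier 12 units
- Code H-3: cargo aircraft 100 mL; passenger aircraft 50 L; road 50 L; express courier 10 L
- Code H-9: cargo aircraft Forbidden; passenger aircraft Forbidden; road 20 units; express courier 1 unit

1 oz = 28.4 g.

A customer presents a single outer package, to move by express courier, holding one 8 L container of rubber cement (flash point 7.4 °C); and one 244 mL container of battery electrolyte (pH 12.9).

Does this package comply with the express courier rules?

The rubber cement has flash point 7.4 °C, which is ≤ 27 °C, so it is Code H-3 (Flammable Liquid).
The battery electrolyte has pH 12.9, which is ≥ 12.5, so it is Code H-5 (Corrosive).
Code H-5 quantity: 244 mL.
244 mL > 200 mL (express courier limit, Code H-5) — over the limit.
Code H-3 quantity: 8 L.
8 L is within the express courier limit of 10 L for Code H-3.

No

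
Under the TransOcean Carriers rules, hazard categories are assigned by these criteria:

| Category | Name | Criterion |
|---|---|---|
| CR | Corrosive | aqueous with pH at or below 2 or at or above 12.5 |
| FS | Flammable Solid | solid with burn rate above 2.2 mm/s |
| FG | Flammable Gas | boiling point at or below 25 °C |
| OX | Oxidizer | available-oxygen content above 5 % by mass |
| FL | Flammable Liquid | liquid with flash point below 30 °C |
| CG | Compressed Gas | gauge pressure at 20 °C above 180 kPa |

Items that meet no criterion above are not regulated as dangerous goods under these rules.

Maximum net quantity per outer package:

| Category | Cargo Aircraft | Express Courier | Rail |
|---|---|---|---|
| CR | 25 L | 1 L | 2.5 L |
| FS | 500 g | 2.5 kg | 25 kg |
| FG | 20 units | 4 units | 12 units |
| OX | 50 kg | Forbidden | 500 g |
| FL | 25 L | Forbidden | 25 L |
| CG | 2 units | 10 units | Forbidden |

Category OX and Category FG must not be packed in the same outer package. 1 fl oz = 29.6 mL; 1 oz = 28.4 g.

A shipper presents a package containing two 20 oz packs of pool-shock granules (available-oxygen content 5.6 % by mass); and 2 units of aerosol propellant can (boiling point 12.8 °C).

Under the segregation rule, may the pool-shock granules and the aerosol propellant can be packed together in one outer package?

No

Available-oxygen content 5.6 % by mass meets the Category OX criterion (Oxidizer), so the pool-shock granules are Category OX.
Boiling point 12.8 °C meets the Category FG criterion (Flammable Gas), so the aerosol propellant can is Category FG.
Category OX and Category FG may not share an outer package.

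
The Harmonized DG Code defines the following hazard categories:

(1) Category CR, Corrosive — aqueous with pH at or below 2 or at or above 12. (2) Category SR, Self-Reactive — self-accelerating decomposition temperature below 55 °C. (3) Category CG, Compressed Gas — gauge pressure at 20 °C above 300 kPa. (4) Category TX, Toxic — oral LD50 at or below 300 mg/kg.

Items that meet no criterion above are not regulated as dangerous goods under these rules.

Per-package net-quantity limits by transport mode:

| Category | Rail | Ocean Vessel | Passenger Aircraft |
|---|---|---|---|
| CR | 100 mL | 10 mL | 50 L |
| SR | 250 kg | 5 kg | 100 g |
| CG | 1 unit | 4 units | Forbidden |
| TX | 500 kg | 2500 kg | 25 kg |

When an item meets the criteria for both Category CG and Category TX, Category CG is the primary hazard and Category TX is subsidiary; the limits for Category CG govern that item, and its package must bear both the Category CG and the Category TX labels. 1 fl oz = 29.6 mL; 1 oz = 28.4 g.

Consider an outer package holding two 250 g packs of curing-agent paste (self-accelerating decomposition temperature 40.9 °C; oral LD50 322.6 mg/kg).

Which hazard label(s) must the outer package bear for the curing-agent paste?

Self-accelerating decomposition temperature 40.9 °C meets the Category SR criterion (Self-Reactive), so the curing-agent paste is Category SR.
Only the Category SR label is required.

Category SR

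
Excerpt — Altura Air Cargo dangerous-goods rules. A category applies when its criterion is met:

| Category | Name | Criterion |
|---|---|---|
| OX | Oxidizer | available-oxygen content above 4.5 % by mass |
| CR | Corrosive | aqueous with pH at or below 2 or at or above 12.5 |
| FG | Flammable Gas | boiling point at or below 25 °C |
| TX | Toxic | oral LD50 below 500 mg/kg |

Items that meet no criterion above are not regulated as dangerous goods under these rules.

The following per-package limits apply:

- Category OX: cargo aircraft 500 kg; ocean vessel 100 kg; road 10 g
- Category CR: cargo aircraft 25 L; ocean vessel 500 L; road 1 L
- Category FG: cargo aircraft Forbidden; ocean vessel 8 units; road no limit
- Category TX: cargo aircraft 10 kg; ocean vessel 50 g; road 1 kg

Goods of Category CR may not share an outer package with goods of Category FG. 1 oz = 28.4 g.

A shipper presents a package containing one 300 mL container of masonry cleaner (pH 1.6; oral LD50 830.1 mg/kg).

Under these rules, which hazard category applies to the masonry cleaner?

The masonry cleaner has pH 1.6, which is ≤ 2, so it is Category CR (Corrosive).

Category CR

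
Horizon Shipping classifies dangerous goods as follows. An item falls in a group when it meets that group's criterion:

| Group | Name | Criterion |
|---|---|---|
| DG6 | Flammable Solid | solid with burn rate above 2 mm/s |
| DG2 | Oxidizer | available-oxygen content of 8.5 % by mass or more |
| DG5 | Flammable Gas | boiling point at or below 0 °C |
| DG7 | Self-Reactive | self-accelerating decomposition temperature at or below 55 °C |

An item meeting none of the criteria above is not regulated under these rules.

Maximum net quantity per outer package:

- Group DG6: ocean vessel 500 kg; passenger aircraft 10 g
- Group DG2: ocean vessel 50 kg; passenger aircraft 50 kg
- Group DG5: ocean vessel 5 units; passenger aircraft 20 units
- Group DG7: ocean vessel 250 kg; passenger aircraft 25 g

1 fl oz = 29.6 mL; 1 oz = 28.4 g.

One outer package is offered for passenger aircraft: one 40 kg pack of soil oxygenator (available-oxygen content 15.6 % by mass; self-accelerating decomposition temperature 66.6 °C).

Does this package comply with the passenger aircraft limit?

Yes

With available-oxygen content 15.6 % by mass (≥ 8.5 % by mass), the soil oxygenator falls in Group DG2.
Group DG2 quantity: 40 kg.
40 kg ≤ 50 kg (passenger aircraft limit, Group DG2) — within limit.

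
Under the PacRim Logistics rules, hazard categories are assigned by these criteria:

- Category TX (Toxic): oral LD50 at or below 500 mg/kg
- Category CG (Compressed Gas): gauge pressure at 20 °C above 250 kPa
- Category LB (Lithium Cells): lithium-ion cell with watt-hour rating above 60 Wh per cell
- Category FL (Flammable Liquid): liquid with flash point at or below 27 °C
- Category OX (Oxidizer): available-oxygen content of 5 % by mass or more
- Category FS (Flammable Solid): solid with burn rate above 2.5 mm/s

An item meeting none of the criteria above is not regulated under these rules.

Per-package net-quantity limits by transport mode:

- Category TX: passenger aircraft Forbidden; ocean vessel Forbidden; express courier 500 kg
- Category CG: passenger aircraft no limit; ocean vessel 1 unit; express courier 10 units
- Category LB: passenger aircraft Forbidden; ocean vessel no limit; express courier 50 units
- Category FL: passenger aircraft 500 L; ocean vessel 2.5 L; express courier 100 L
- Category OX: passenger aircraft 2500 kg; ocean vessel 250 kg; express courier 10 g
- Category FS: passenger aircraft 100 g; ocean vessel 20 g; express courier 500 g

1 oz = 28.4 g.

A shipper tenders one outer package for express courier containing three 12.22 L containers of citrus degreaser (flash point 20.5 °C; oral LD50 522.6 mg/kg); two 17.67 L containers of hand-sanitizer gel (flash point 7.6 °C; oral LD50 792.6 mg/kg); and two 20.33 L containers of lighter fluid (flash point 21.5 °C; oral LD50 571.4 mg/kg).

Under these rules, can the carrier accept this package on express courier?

The citrus degreaser has flash point 20.5 °C, which is ≤ 27 °C, so it is Category FL (Flammable Liquid).
With flash point 7.6 °C (≤ 27 °C), the hand-sanitizer gel falls in Category FL.
Lighter fluid: flash point 21.5 °C ≤ 27 °C → Category FL (Flammable Liquid).
Category FL net quantity: (three 12.22 L containers = 36.66 L) + (two 17.67 L containers = 35.34 L) + (two 20.33 L containers = 40.66 L) = 112.66 L.
112.66 L > 100 L (express courier limit, Category FL) — over the limit.

No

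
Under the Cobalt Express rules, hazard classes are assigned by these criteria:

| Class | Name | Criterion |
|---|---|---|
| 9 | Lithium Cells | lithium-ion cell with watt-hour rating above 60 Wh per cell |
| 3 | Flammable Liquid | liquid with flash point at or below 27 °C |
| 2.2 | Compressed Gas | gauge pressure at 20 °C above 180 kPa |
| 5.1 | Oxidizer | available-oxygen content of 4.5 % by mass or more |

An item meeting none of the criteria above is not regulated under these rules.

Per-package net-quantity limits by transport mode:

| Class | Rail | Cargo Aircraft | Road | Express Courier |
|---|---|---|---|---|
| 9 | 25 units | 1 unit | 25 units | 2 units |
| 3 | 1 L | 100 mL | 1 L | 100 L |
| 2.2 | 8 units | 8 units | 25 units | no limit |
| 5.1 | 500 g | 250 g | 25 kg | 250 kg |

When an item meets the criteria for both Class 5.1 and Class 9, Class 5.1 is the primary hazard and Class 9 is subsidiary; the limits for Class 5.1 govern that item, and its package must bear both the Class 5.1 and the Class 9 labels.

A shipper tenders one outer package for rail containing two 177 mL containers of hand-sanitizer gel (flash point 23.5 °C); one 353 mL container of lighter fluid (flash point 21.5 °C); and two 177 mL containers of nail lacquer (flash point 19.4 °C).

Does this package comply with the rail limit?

Flash point 23.5 °C meets the Class 3 criterion (Flammable Liquid), so the hand-sanitizer gel is Class 3.
The lighter fluid has flash point 21.5 °C, which is ≤ 27 °C, so it is Class 3 (Flammable Liquid).
The nail lacquer has flash point 19.4 °C, which is ≤ 27 °C, so it is Class 3 (Flammable Liquid).
Total Class 3: (two 177 mL containers = 354 mL) + 353 mL + (two 177 mL containers = 354 mL) = 1.061 L.
1.061 L exceeds the rail limit of 1 L for Class 3.

No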